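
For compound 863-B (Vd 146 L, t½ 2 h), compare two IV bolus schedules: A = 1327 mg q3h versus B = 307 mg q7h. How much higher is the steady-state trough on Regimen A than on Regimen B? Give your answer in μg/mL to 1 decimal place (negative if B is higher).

Regimen A: f = (1/2)^(3/2) ≈ 0.3536; Cmin,ss = (1327/146)·f/(1−f) ≈ 4.972 μg/mL.
Regimen B: f = (1/2)^(7/2) ≈ 0.0884; Cmin,ss = (307/146)·f/(1−f) ≈ 0.204 μg/mL.
Difference ≈ 4.972 − 0.204 ≈ 4.768 μg/mL.

4.8 μg/mL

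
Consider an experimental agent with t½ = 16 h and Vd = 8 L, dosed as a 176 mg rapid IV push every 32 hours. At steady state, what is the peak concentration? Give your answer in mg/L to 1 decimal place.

τ = 32 h = 2 half-lives, so f = (1/2)^2 = 0.25.
At steady state, R = 1/(1 − 0.25) = 4/3.
Single-dose peak C₀ = D/Vd = 176/8 = 22 mg/L.
Steady-state peak Cmax,ss = C₀·R = 22 × 4/3 ≈ 29.333 mg/L.

29.3 mg/L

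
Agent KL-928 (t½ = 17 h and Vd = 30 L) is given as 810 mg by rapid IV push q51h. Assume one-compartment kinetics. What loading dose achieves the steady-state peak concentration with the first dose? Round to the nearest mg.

f = (1/2)^(51/17) ≈ 0.125000; accumulation ratio R = 1/(1−f) ≈ 1.14286.
Loading dose to hit Cmax,ss on first dose: D_load = D_maint·R ≈ 810 × 1.14286 ≈ 925.72 mg.

926 mg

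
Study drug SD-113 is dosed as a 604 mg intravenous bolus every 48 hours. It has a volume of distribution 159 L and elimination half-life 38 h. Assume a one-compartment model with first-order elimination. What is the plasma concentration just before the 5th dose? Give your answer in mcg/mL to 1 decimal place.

f = (1/2)^(τ/t½) = (1/2)^(48/38) ≈ 0.4166.
C₀ = D/Vd = 604/159 ≈ 3.799 mcg/mL.
Before the 5th dose, 4 doses have been given. Superposition: Cmin = C₀·(f + f² + … + f^4).
≈ 3.799 × (0.4166 + 0.1736 + 0.0723 + 0.0301) ≈ 3.799 × 0.6926 ≈ 2.631 mcg/mL.

2.6 mcg/mL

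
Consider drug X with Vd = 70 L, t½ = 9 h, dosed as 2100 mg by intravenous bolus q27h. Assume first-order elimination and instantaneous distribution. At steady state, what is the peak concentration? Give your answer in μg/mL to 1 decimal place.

The dosing interval is 3 half-lives, so f = 2^(−3) = 0.125.
At steady state, R = 1/(1 − 0.125) = 8/7.
Single-dose peak C₀ = D/Vd = 2100/70 = 30 μg/mL.
Steady-state peak Cmax,ss = C₀·R = 30 × 8/7 ≈ 34.286 μg/mL.

34.3 μg/mL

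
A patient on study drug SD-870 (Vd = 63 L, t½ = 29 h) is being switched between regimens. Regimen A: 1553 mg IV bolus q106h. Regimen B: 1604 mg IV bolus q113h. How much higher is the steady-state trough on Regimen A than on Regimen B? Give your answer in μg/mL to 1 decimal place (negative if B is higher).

Regimen A: f = (1/2)^(106/29) ≈ 0.0794; Cmin,ss = (1553/63)·f/(1−f) ≈ 2.126 μg/mL.
Regimen B: f = (1/2)^(113/29) ≈ 0.0671; Cmin,ss = (1604/63)·f/(1−f) ≈ 1.831 μg/mL.
Difference ≈ 2.126 − 1.831 ≈ 0.295 μg/mL.

0.3 μg/mL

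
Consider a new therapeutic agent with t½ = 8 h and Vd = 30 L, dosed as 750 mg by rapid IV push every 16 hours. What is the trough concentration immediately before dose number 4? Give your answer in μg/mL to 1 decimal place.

8.2 μg/mL

f = (1/2)^(τ/t½) = (1/2)^(16/8) ≈ 0.2500.
C₀ = D/Vd = 750/30 ≈ 25.000 μg/mL.
Before the 4th dose, 3 doses have been given. Superposition: Cmin = C₀·(f + f² + … + f^3).
≈ 25.000 × (0.2500 + 0.0625 + 0.0156) ≈ 25.000 × 0.3281 ≈ 8.203 μg/mL.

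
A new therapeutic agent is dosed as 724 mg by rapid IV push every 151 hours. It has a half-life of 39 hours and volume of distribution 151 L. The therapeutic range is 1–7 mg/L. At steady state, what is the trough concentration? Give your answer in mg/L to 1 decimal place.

0.4 mg/L

Over one 151-h interval, 151/39 ≈ 3.8718 half-lives elapse, leaving f ≈ 0.0683 of each dose.
Each bolus raises the concentration by D/Vd = 724/151 ≈ 4.795 mg/L.
Steady-state trough Cmin,ss = C₀·f/(1−f) ≈ 4.795 × 0.0683/0.9317 ≈ 0.352 mg/L.
Trough 0.4 mg/L vs MEC 1 mg/L: subtherapeutic.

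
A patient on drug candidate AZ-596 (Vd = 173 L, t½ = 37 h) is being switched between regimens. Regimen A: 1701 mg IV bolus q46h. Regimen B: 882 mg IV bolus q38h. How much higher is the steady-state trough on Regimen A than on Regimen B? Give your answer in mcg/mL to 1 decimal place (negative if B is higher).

Regimen A: f = (1/2)^(46/37) ≈ 0.4224; Cmin,ss = (1701/173)·f/(1−f) ≈ 7.190 mcg/mL.
Regimen B: f = (1/2)^(38/37) ≈ 0.4907; Cmin,ss = (882/173)·f/(1−f) ≈ 4.912 mcg/mL.
Difference ≈ 7.190 − 4.912 ≈ 2.278 mcg/mL.

2.3 mcg/mL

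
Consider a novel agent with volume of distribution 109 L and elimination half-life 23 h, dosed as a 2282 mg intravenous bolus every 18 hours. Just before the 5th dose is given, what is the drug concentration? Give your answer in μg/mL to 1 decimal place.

25.7 μg/mL

f = (1/2)^(τ/t½) = (1/2)^(18/23) ≈ 0.5813.
C₀ = D/Vd = 2282/109 ≈ 20.936 μg/mL.
Before the 5th dose, 4 doses have been given. Superposition: Cmin = C₀·(f + f² + … + f^4).
≈ 20.936 × (0.5813 + 0.3379 + 0.1964 + 0.1142) ≈ 20.936 × 1.2298 ≈ 25.747 μg/mL.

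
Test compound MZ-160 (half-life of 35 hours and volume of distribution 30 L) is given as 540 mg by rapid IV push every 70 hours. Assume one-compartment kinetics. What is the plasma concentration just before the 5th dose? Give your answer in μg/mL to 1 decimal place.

f = (1/2)^(τ/t½) = (1/2)^(70/35) ≈ 0.2500.
C₀ = D/Vd = 540/30 ≈ 18.000 μg/mL.
Before the 5th dose, 4 doses have been given. Superposition: Cmin = C₀·(f + f² + … + f^4).
≈ 18.000 × (0.2500 + 0.0625 + 0.0156 + 0.0039) ≈ 18.000 × 0.3320 ≈ 5.976 μg/mL.

6.0 μg/mL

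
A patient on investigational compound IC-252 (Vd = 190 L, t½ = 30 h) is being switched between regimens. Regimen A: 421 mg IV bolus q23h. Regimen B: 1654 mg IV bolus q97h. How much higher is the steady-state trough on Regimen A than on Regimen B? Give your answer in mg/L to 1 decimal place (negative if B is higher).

Regimen A: f = (1/2)^(23/30) ≈ 0.5878; Cmin,ss = (421/190)·f/(1−f) ≈ 3.160 mg/L.
Regimen B: f = (1/2)^(97/30) ≈ 0.1063; Cmin,ss = (1654/190)·f/(1−f) ≈ 1.035 mg/L.
Difference ≈ 3.160 − 1.035 ≈ 2.125 mg/L.

2.1 mg/L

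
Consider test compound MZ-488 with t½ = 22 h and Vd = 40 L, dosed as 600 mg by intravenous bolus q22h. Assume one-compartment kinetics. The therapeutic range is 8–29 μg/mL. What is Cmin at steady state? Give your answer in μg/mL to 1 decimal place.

τ = 22 h = 1 half-life, so f = (1/2)^1 = 0.5.
At steady state, R = 1/(1 − 0.5) = 2/1.
Single-dose peak C₀ = D/Vd = 600/40 = 15 μg/mL.
Steady-state peak Cmax,ss = C₀·R = 15 × 2/1 ≈ 30.000 μg/mL.
Steady-state trough Cmin,ss = Cmax,ss·f ≈ 30.000 × 0.5 ≈ 15.000 μg/mL.
Trough 15.0 μg/mL vs MEC 8 μg/mL: adequate.

15.0 μg/mL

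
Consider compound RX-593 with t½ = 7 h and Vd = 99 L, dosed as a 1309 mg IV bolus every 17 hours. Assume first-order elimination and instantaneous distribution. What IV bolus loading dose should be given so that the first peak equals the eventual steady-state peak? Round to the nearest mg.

f = (1/2)^(17/7) ≈ 0.185749; accumulation ratio R = 1/(1−f) ≈ 1.22812.
Loading dose to hit Cmax,ss on first dose: D_load = D_maint·R ≈ 1309 × 1.22812 ≈ 1607.61 mg.

1608 mg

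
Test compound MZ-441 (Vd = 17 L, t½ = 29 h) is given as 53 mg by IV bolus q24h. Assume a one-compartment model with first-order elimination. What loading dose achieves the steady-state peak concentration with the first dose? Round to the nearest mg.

121 mg

f = (1/2)^(24/29) ≈ 0.563471; accumulation ratio R = 1/(1−f) ≈ 2.29080.
Loading dose to hit Cmax,ss on first dose: D_load = D_maint·R ≈ 53 × 2.29080 ≈ 121.41 mg.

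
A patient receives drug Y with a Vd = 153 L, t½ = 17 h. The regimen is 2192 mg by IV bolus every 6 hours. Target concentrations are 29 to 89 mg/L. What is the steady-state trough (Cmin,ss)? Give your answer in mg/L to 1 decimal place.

51.7 mg/L

τ/t½ = 6/17 ≈ 0.35294, so fraction remaining f = (1/2)^(6/17) ≈ 0.7830.
Each bolus raises the concentration by D/Vd = 2192/153 ≈ 14.327 mg/L.
Steady-state trough Cmin,ss = C₀·f/(1−f) ≈ 14.327 × 0.7830/0.2170 ≈ 51.696 mg/L.
Trough 51.7 mg/L vs MEC 29 mg/L: adequate.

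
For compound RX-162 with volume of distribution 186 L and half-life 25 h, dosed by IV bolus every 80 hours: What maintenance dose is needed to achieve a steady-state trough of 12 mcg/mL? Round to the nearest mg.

τ/t½ = 80/25 ≈ 3.2, so f = (1/2)^(80/25) ≈ 0.108819.
Cmin,ss = (D/Vd)·f/(1−f), so D = Cmin,ss·Vd·(1−f)/f.
D = 12 × 186 × (1−f)/f ≈ 12 × 186 × 8.18957 ≈ 18279.12 mg.

18279 mg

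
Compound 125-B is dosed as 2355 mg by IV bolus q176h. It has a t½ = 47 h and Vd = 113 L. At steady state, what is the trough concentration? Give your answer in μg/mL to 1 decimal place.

Over one 176-h interval, 176/47 ≈ 3.7447 half-lives elapse, leaving f ≈ 0.0746 of each dose.
At steady state, accumulation factor R = 1/(1 − e^(−kτ)) ≈ 1.0806.
Each bolus raises the concentration by D/Vd = 2355/113 ≈ 20.841 μg/mL.
Cmax,ss = C₀/(1 − f) ≈ 20.841/0.9254 ≈ 22.521 μg/mL.
One interval later, Cmin,ss = Cmax,ss·e^(−kτ) ≈ 22.521 × 0.0746 ≈ 1.680 μg/mL.

1.7 μg/mL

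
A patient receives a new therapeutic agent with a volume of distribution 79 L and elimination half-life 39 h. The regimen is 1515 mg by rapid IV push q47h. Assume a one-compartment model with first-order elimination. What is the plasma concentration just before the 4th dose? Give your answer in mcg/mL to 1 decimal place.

f = (1/2)^(τ/t½) = (1/2)^(47/39) ≈ 0.4337.
C₀ = D/Vd = 1515/79 ≈ 19.177 mcg/mL.
Before the 4th dose, 3 doses have been given. Superposition: Cmin = C₀·(f + f² + … + f^3).
≈ 19.177 × (0.4337 + 0.1881 + 0.0816) ≈ 19.177 × 0.7034 ≈ 13.489 mcg/mL.

13.5 mcg/mL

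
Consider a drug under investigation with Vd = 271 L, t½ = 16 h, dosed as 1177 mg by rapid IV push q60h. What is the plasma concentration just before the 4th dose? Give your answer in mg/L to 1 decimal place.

f = (1/2)^(τ/t½) = (1/2)^(60/16) ≈ 0.0743.
C₀ = D/Vd = 1177/271 ≈ 4.343 mg/L.
Before the 4th dose, 3 doses have been given. Superposition: Cmin = C₀·(f + f² + … + f^3).
≈ 4.343 × (0.0743 + 0.0055 + 0.0004) ≈ 4.343 × 0.0802 ≈ 0.348 mg/L.

0.3 mg/L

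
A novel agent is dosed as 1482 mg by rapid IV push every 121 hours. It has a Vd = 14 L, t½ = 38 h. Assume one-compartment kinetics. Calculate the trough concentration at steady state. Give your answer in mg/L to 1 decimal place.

τ/t½ = 121/38 ≈ 3.1842, so fraction remaining f = (1/2)^(121/38) ≈ 0.1100.
At steady state, accumulation factor R = 1/(1 − e^(−kτ)) ≈ 1.1236.
Single-dose peak C₀ = D/Vd = 1482/14 ≈ 105.857 mg/L.
Cmax,ss = C₀/(1 − f) ≈ 105.857/0.8900 ≈ 118.940 mg/L.
One interval later, Cmin,ss = Cmax,ss·e^(−kτ) ≈ 118.940 × 0.1100 ≈ 13.083 mg/L.

13.1 mg/L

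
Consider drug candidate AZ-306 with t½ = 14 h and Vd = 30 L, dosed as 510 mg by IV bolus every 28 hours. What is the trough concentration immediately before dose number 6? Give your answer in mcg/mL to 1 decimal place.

f = (1/2)^(τ/t½) = (1/2)^(28/14) ≈ 0.2500.
C₀ = D/Vd = 510/30 ≈ 17.000 mcg/mL.
Before the 6th dose, 5 doses have been given. Superposition: Cmin = C₀·(f + f² + … + f^5).
≈ 17.000 × (0.2500 + 0.0625 + 0.0156 + 0.0039 + 0.0010) ≈ 17.000 × 0.3330 ≈ 5.661 mcg/mL.

5.7 mcg/mL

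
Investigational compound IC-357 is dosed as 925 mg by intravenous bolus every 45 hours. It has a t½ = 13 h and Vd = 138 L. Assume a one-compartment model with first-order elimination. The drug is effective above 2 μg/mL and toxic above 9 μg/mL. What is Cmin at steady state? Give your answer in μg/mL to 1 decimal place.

k = ln2/t½ = ln2/13 ≈ 0.053319 h⁻¹; fraction remaining f = e^(−kτ) = e^(−0.053319×45) ≈ 0.0908.
Single-dose peak C₀ = D/Vd = 925/138 ≈ 6.703 μg/mL.
Steady-state trough Cmin,ss = C₀·f/(1−f) ≈ 6.703 × 0.0908/0.9092 ≈ 0.669 μg/mL.
Trough 0.7 μg/mL vs MEC 2 μg/mL: subtherapeutic.

0.7 μg/mL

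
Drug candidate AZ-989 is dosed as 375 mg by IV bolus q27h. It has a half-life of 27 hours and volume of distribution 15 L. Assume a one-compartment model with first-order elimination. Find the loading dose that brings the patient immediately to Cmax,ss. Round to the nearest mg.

f = (1/2)^(27/27) ≈ 0.500000; accumulation ratio R = 1/(1−f) ≈ 2.00000.
Loading dose to hit Cmax,ss on first dose: D_load = D_maint·R ≈ 375 × 2.00000 ≈ 750.00 mg.

750 mg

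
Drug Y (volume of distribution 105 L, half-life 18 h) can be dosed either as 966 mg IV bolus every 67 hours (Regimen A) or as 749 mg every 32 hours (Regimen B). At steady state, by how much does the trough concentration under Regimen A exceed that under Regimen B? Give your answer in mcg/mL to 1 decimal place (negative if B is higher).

Regimen A: f = (1/2)^(67/18) ≈ 0.0758; Cmin,ss = (966/105)·f/(1−f) ≈ 0.755 mcg/mL.
Regimen B: f = (1/2)^(32/18) ≈ 0.2916; Cmin,ss = (749/105)·f/(1−f) ≈ 2.936 mcg/mL.
Difference ≈ 0.755 − 2.936 ≈ -2.181 mcg/mL.

-2.2 mcg/mL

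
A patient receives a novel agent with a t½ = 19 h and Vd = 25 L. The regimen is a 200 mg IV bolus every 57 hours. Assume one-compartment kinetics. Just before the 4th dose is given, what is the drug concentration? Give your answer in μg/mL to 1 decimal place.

1.1 μg/mL

f = (1/2)^(τ/t½) = (1/2)^(57/19) ≈ 0.1250.
C₀ = D/Vd = 200/25 ≈ 8.000 μg/mL.
Before the 4th dose, 3 doses have been given. Superposition: Cmin = C₀·(f + f² + … + f^3).
≈ 8.000 × (0.1250 + 0.0156 + 0.0020) ≈ 8.000 × 0.1426 ≈ 1.141 μg/mL.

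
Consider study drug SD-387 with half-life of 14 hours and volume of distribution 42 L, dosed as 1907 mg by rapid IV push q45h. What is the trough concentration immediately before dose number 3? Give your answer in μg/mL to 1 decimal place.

f = (1/2)^(τ/t½) = (1/2)^(45/14) ≈ 0.1077.
C₀ = D/Vd = 1907/42 ≈ 45.405 μg/mL.
Before the 3rd dose, 2 doses have been given. Superposition: Cmin = C₀·(f + f²).
≈ 45.405 × (0.1077 + 0.0116) ≈ 45.405 × 0.1193 ≈ 5.417 μg/mL.

5.4 μg/mL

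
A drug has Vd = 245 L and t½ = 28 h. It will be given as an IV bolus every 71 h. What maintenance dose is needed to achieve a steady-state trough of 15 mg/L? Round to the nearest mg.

17635 mg

τ/t½ = 71/28 ≈ 2.5357, so f = (1/2)^(71/28) ≈ 0.172454.
Cmin,ss = (D/Vd)·f/(1−f), so D = Cmin,ss·Vd·(1−f)/f.
D = 15 × 245 × (1−f)/f ≈ 15 × 245 × 4.79865 ≈ 17635.04 mg.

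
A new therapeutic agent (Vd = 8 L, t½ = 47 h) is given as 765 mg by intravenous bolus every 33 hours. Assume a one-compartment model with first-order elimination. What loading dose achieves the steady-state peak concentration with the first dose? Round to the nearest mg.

1985 mg

f = (1/2)^(33/47) ≈ 0.614665; accumulation ratio R = 1/(1−f) ≈ 2.59514.
Loading dose to hit Cmax,ss on first dose: D_load = D_maint·R ≈ 765 × 2.59514 ≈ 1985.28 mg.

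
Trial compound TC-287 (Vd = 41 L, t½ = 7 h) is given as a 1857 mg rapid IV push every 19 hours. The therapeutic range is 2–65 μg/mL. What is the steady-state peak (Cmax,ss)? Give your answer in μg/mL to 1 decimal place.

53.4 μg/mL

τ/t½ = 19/7 ≈ 2.7143, so fraction remaining f = (1/2)^(19/7) ≈ 0.1524.
Accumulation ratio R = 1/(1 − f) ≈ 1/0.8476 ≈ 1.1798.
Single-dose peak C₀ = D/Vd = 1857/41 ≈ 45.293 μg/mL.
Steady-state peak Cmax,ss = C₀·R ≈ 45.293 × 1.1798 ≈ 53.437 μg/mL.
Peak 53.4 μg/mL vs MTC 65 μg/mL: below toxic threshold.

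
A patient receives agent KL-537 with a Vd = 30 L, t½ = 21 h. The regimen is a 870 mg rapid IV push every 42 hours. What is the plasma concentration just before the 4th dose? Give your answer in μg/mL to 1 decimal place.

f = (1/2)^(τ/t½) = (1/2)^(42/21) ≈ 0.2500.
C₀ = D/Vd = 870/30 ≈ 29.000 μg/mL.
Before the 4th dose, 3 doses have been given. Superposition: Cmin = C₀·(f + f² + … + f^3).
≈ 29.000 × (0.2500 + 0.0625 + 0.0156) ≈ 29.000 × 0.3281 ≈ 9.515 μg/mL.

9.5 μg/mL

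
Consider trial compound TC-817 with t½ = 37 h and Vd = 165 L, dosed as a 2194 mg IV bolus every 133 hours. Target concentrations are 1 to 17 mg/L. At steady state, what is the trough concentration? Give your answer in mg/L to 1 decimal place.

1.2 mg/L

Over one 133-h interval, 133/37 ≈ 3.5946 half-lives elapse, leaving f ≈ 0.0828 of each dose.
Accumulation ratio R = 1/(1 − f) ≈ 1/0.9172 ≈ 1.0903.
Single-dose peak C₀ = D/Vd = 2194/165 ≈ 13.297 mg/L.
Cmax,ss = C₀/(1 − f) ≈ 13.297/0.9172 ≈ 14.497 mg/L.
Steady-state trough Cmin,ss = Cmax,ss·f ≈ 14.497 × 0.0828 ≈ 1.200 mg/L.
Trough 1.2 mg/L vs MEC 1 mg/L: adequate.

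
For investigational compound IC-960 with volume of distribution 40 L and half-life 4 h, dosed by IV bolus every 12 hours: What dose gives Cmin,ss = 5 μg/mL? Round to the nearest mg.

1400 mg

τ/t½ = 12/4 ≈ 3, so f = (1/2)^(12/4) ≈ 0.125000.
Cmin,ss = (D/Vd)·f/(1−f), so D = Cmin,ss·Vd·(1−f)/f.
D = 5 × 40 × (1−f)/f ≈ 5 × 40 × 7.00000 ≈ 1400.00 mg.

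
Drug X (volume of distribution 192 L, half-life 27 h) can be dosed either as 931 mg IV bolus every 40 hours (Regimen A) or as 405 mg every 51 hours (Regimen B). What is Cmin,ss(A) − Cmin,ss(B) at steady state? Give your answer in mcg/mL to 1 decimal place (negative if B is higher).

Regimen A: f = (1/2)^(40/27) ≈ 0.3581; Cmin,ss = (931/192)·f/(1−f) ≈ 2.705 mcg/mL.
Regimen B: f = (1/2)^(51/27) ≈ 0.2700; Cmin,ss = (405/192)·f/(1−f) ≈ 0.780 mcg/mL.
Difference ≈ 2.705 − 0.780 ≈ 1.925 mcg/mL.

1.9 mcg/mL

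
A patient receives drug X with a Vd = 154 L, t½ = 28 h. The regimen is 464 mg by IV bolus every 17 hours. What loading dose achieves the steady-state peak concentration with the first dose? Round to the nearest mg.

1351 mg

f = (1/2)^(17/28) ≈ 0.656496; accumulation ratio R = 1/(1−f) ≈ 2.91117.
Loading dose to hit Cmax,ss on first dose: D_load = D_maint·R ≈ 464 × 2.91117 ≈ 1350.78 mg.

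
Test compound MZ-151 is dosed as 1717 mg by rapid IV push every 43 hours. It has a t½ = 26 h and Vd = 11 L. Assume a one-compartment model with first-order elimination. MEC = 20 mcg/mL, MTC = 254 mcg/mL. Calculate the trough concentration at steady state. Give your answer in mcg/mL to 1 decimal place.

72.7 mcg/mL

τ/t½ = 43/26 ≈ 1.6538, so fraction remaining f = (1/2)^(43/26) ≈ 0.3178.
Single-dose peak C₀ = D/Vd = 1717/11 ≈ 156.091 mcg/mL.
Steady-state trough Cmin,ss = C₀·f/(1−f) ≈ 156.091 × 0.3178/0.6822 ≈ 72.714 mcg/mL.
Trough 72.7 mcg/mL vs MEC 20 mcg/mL: adequate.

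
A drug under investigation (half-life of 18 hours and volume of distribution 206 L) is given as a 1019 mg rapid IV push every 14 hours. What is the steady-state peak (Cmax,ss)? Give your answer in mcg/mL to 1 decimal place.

11.9 mcg/mL

Over one 14-h interval, 14/18 ≈ 0.77778 half-lives elapse, leaving f ≈ 0.5833 of each dose.
Accumulation ratio R = 1/(1 − f) ≈ 1/0.4167 ≈ 2.3998.
Single-dose peak C₀ = D/Vd = 1019/206 ≈ 4.947 mcg/mL.
Cmax,ss = C₀/(1 − f) ≈ 4.947/0.4167 ≈ 11.872 mcg/mL.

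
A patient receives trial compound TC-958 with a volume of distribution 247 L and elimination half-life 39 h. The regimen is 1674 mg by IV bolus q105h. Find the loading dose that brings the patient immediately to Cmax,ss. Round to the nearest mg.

1980 mg

f = (1/2)^(105/39) ≈ 0.154716; accumulation ratio R = 1/(1−f) ≈ 1.18303.
Loading dose to hit Cmax,ss on first dose: D_load = D_maint·R ≈ 1674 × 1.18303 ≈ 1980.39 mg.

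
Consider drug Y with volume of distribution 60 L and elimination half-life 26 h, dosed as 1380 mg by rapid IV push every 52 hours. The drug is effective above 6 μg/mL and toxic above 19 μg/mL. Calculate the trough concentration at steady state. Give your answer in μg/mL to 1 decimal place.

The dosing interval is 2 half-lives, so f = 2^(−2) = 0.25.
Accumulation ratio R = 1/(1 − f) = 1/0.75 = 4/3.
Single-dose peak C₀ = D/Vd = 1380/60 = 23 μg/mL.
Steady-state peak Cmax,ss = C₀·R = 23 × 4/3 ≈ 30.667 μg/mL.
Steady-state trough Cmin,ss = Cmax,ss·f ≈ 30.667 × 0.25 ≈ 7.667 μg/mL.
Trough 7.7 μg/mL vs MEC 6 μg/mL: adequate.

7.7 μg/mL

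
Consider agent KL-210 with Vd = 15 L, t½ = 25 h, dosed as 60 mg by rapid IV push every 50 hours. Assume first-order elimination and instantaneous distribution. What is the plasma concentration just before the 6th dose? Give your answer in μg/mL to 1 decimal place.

1.3 μg/mL

f = (1/2)^(τ/t½) = (1/2)^(50/25) ≈ 0.2500.
C₀ = D/Vd = 60/15 ≈ 4.000 μg/mL.
Before the 6th dose, 5 doses have been given. Superposition: Cmin = C₀·(f + f² + … + f^5).
≈ 4.000 × (0.2500 + 0.0625 + 0.0156 + 0.0039 + 0.0010) ≈ 4.000 × 0.3330 ≈ 1.332 μg/mL.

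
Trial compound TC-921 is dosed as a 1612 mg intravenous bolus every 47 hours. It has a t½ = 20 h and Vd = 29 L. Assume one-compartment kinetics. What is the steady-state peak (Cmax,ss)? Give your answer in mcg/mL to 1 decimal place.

69.1 mcg/mL

Over one 47-h interval, 47/20 ≈ 2.35 half-lives elapse, leaving f ≈ 0.1961 of each dose.
Accumulation ratio R = 1/(1 − f) ≈ 1/0.8039 ≈ 1.2439.
Each bolus raises the concentration by D/Vd = 1612/29 ≈ 55.586 mcg/mL.
Steady-state peak Cmax,ss = C₀·R ≈ 55.586 × 1.2439 ≈ 69.143 mcg/mL.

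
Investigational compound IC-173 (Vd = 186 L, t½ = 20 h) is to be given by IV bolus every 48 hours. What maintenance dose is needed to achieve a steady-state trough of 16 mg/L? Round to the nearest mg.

12731 mg

τ/t½ = 48/20 ≈ 2.4, so f = (1/2)^(48/20) ≈ 0.189465.
Cmin,ss = (D/Vd)·f/(1−f), so D = Cmin,ss·Vd·(1−f)/f.
D = 16 × 186 × (1−f)/f ≈ 16 × 186 × 4.27802 ≈ 12731.39 mg.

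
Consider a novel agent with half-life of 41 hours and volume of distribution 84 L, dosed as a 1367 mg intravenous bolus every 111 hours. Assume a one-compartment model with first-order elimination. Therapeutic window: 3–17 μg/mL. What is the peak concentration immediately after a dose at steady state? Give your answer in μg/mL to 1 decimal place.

Over one 111-h interval, 111/41 ≈ 2.7073 half-lives elapse, leaving f ≈ 0.1531 of each dose.
At steady state, accumulation factor R = 1/(1 − e^(−kτ)) ≈ 1.1808.
Each bolus raises the concentration by D/Vd = 1367/84 ≈ 16.274 μg/mL.
Steady-state peak Cmax,ss = C₀·R ≈ 16.274 × 1.1808 ≈ 19.216 μg/mL.
Peak 19.2 μg/mL vs MTC 17 μg/mL: exceeds toxic threshold.

19.2 μg/mL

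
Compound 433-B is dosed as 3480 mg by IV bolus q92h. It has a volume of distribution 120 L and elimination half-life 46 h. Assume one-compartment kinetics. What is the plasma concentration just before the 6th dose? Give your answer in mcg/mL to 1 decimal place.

f = (1/2)^(τ/t½) = (1/2)^(92/46) ≈ 0.2500.
C₀ = D/Vd = 3480/120 ≈ 29.000 mcg/mL.
Before the 6th dose, 5 doses have been given. Superposition: Cmin = C₀·(f + f² + … + f^5).
≈ 29.000 × (0.2500 + 0.0625 + 0.0156 + 0.0039 + 0.0010) ≈ 29.000 × 0.3330 ≈ 9.657 mcg/mL.

9.7 mcg/mL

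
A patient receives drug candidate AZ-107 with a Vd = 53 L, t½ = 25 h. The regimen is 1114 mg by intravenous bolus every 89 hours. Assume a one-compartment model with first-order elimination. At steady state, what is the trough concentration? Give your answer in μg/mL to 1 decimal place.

1.9 μg/mL

k = ln2/t½ = ln2/25 ≈ 0.027726 h⁻¹; fraction remaining f = e^(−kτ) = e^(−0.027726×89) ≈ 0.0848.
At steady state, accumulation factor R = 1/(1 − e^(−kτ)) ≈ 1.0927.
Each bolus raises the concentration by D/Vd = 1114/53 ≈ 21.019 μg/mL.
Cmax,ss = C₀/(1 − f) ≈ 21.019/0.9152 ≈ 22.967 μg/mL.
One interval later, Cmin,ss = Cmax,ss·e^(−kτ) ≈ 22.967 × 0.0848 ≈ 1.948 μg/mL.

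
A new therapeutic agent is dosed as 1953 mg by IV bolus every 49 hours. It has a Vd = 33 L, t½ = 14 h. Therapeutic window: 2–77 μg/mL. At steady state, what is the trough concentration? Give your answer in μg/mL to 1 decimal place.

k = ln2/t½ = ln2/14 ≈ 0.049511 h⁻¹; fraction remaining f = e^(−kτ) = e^(−0.049511×49) ≈ 0.0884.
Accumulation ratio R = 1/(1 − f) ≈ 1/0.9116 ≈ 1.0970.
Each bolus raises the concentration by D/Vd = 1953/33 ≈ 59.182 μg/mL.
Steady-state peak Cmax,ss = C₀·R ≈ 59.182 × 1.0970 ≈ 64.923 μg/mL.
Steady-state trough Cmin,ss = Cmax,ss·f ≈ 64.923 × 0.0884 ≈ 5.739 μg/mL.
Trough 5.7 μg/mL vs MEC 2 μg/mL: adequate.

5.7 μg/mL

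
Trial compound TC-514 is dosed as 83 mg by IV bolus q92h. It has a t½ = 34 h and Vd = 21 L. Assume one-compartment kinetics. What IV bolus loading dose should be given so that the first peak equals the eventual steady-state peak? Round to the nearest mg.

f = (1/2)^(92/34) ≈ 0.153267; accumulation ratio R = 1/(1−f) ≈ 1.18101.
Loading dose to hit Cmax,ss on first dose: D_load = D_maint·R ≈ 83 × 1.18101 ≈ 98.02 mg.

98 mg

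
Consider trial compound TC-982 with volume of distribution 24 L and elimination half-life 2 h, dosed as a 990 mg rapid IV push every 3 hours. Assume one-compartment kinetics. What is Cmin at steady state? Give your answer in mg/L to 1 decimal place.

k = ln2/t½ = ln2/2 ≈ 0.346574 h⁻¹; fraction remaining f = e^(−kτ) = e^(−0.346574×3) ≈ 0.3536.
At steady state, accumulation factor R = 1/(1 − e^(−kτ)) ≈ 1.5470.
Single-dose peak C₀ = D/Vd = 990/24 ≈ 41.250 mg/L.
Steady-state peak Cmax,ss = C₀·R ≈ 41.250 × 1.5470 ≈ 63.814 mg/L.
Steady-state trough Cmin,ss = Cmax,ss·f ≈ 63.814 × 0.3536 ≈ 22.565 mg/L.

22.6 mg/L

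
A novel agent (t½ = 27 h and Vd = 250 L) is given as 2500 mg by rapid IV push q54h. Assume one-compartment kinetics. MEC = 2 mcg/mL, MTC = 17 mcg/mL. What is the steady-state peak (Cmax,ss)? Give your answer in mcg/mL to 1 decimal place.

The dosing interval is 2 half-lives, so f = 2^(−2) = 0.25.
At steady state, R = 1/(1 − 0.25) = 4/3.
Single-dose peak C₀ = D/Vd = 2500/250 = 10 mcg/mL.
Steady-state peak Cmax,ss = C₀·R = 10 × 4/3 ≈ 13.333 mcg/mL.
Peak 13.3 mcg/mL vs MTC 17 mcg/mL: below toxic threshold.

13.3 mcg/mL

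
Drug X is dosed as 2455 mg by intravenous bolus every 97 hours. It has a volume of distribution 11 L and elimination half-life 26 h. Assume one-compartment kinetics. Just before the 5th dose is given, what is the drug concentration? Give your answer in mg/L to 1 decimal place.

18.2 mg/L

f = (1/2)^(τ/t½) = (1/2)^(97/26) ≈ 0.0753.
C₀ = D/Vd = 2455/11 ≈ 223.182 mg/L.
Before the 5th dose, 4 doses have been given. Superposition: Cmin = C₀·(f + f² + … + f^4).
≈ 223.182 × (0.0753 + 0.0057 + 0.0004 + 0.0000) ≈ 223.182 × 0.0814 ≈ 18.167 mg/L.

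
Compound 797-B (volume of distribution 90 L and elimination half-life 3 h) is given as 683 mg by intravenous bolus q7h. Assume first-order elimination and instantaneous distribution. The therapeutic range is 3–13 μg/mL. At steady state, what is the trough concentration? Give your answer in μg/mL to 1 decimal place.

τ/t½ = 7/3 ≈ 2.3333, so fraction remaining f = (1/2)^(7/3) ≈ 0.1984.
Single-dose peak C₀ = D/Vd = 683/90 ≈ 7.589 μg/mL.
Steady-state trough Cmin,ss = C₀·f/(1−f) ≈ 7.589 × 0.1984/0.8016 ≈ 1.878 μg/mL.
Trough 1.9 μg/mL vs MEC 3 μg/mL: subtherapeutic.

1.9 μg/mL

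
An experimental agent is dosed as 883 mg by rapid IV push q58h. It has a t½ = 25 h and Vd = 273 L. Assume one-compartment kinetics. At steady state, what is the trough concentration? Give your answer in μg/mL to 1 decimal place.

0.8 μg/mL

k = ln2/t½ = ln2/25 ≈ 0.027726 h⁻¹; fraction remaining f = e^(−kτ) = e^(−0.027726×58) ≈ 0.2003.
Accumulation ratio R = 1/(1 − f) ≈ 1/0.7997 ≈ 1.2505.
Single-dose peak C₀ = D/Vd = 883/273 ≈ 3.234 μg/mL.
Steady-state peak Cmax,ss = C₀·R ≈ 3.234 × 1.2505 ≈ 4.044 μg/mL.
Steady-state trough Cmin,ss = Cmax,ss·f ≈ 4.044 × 0.2003 ≈ 0.810 μg/mL.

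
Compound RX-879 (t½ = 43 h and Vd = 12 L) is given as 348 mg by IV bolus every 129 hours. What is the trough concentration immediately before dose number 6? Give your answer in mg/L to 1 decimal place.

4.1 mg/L

f = (1/2)^(τ/t½) = (1/2)^(129/43) ≈ 0.1250.
C₀ = D/Vd = 348/12 ≈ 29.000 mg/L.
Before the 6th dose, 5 doses have been given. Superposition: Cmin = C₀·(f + f² + … + f^5).
≈ 29.000 × (0.1250 + 0.0156 + 0.0020 + 0.0002 + 0.0000) ≈ 29.000 × 0.1428 ≈ 4.141 mg/L.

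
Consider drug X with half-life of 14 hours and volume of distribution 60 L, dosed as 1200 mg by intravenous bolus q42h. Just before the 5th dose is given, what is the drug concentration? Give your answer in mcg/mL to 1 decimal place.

2.9 mcg/mL

f = (1/2)^(τ/t½) = (1/2)^(42/14) ≈ 0.1250.
C₀ = D/Vd = 1200/60 ≈ 20.000 mcg/mL.
Before the 5th dose, 4 doses have been given. Superposition: Cmin = C₀·(f + f² + … + f^4).
≈ 20.000 × (0.1250 + 0.0156 + 0.0020 + 0.0002) ≈ 20.000 × 0.1428 ≈ 2.856 mcg/mL.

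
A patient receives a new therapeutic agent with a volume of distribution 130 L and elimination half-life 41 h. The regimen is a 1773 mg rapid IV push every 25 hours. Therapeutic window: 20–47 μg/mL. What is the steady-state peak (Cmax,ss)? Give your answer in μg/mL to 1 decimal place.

39.6 μg/mL

Over one 25-h interval, 25/41 ≈ 0.60976 half-lives elapse, leaving f ≈ 0.6553 of each dose.
At steady state, accumulation factor R = 1/(1 − e^(−kτ)) ≈ 2.9011.
Each bolus raises the concentration by D/Vd = 1773/130 ≈ 13.638 μg/mL.
Steady-state peak Cmax,ss = C₀·R ≈ 13.638 × 2.9011 ≈ 39.565 μg/mL.
Peak 39.6 μg/mL vs MTC 47 μg/mL: below toxic threshold.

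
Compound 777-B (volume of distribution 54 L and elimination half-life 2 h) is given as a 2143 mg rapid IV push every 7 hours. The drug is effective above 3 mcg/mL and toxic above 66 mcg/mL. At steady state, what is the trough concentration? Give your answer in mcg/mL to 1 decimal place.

k = ln2/t½ = ln2/2 ≈ 0.346574 h⁻¹; fraction remaining f = e^(−kτ) = e^(−0.346574×7) ≈ 0.0884.
Each bolus raises the concentration by D/Vd = 2143/54 ≈ 39.685 mcg/mL.
Steady-state trough Cmin,ss = C₀·f/(1−f) ≈ 39.685 × 0.0884/0.9116 ≈ 3.848 mcg/mL.
Trough 3.8 mcg/mL vs MEC 3 mcg/mL: adequate.

3.8 mcg/mL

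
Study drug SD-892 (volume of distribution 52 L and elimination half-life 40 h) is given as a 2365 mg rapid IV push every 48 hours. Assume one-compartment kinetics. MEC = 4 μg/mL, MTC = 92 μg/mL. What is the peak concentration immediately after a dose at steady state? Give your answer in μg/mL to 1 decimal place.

80.5 μg/mL

k = ln2/t½ = ln2/40 ≈ 0.017329 h⁻¹; fraction remaining f = e^(−kτ) = e^(−0.017329×48) ≈ 0.4353.
Accumulation ratio R = 1/(1 − f) ≈ 1/0.5647 ≈ 1.7709.
Each bolus raises the concentration by D/Vd = 2365/52 ≈ 45.481 μg/mL.
Steady-state peak Cmax,ss = C₀·R ≈ 45.481 × 1.7709 ≈ 80.542 μg/mL.
Peak 80.5 μg/mL vs MTC 92 μg/mL: below toxic threshold.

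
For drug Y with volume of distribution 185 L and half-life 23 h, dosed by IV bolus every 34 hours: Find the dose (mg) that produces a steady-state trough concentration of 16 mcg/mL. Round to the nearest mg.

τ/t½ = 34/23 ≈ 1.4783, so f = (1/2)^(34/23) ≈ 0.358921.
Cmin,ss = (D/Vd)·f/(1−f), so D = Cmin,ss·Vd·(1−f)/f.
D = 16 × 185 × (1−f)/f ≈ 16 × 185 × 1.78613 ≈ 5286.94 mg.

5287 mg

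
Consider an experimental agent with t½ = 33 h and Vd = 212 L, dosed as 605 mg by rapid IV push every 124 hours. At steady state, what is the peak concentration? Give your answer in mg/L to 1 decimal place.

τ/t½ = 124/33 ≈ 3.7576, so fraction remaining f = (1/2)^(124/33) ≈ 0.0739.
Accumulation ratio R = 1/(1 − f) ≈ 1/0.9261 ≈ 1.0798.
Single-dose peak C₀ = D/Vd = 605/212 ≈ 2.854 mg/L.
Steady-state peak Cmax,ss = C₀·R ≈ 2.854 × 1.0798 ≈ 3.082 mg/L.

3.1 mg/L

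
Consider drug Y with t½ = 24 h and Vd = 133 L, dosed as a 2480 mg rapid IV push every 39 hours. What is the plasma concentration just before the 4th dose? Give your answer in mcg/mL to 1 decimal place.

f = (1/2)^(τ/t½) = (1/2)^(39/24) ≈ 0.3242.
C₀ = D/Vd = 2480/133 ≈ 18.647 mcg/mL.
Before the 4th dose, 3 doses have been given. Superposition: Cmin = C₀·(f + f² + … + f^3).
≈ 18.647 × (0.3242 + 0.1051 + 0.0341) ≈ 18.647 × 0.4634 ≈ 8.641 mcg/mL.

8.6 mcg/mL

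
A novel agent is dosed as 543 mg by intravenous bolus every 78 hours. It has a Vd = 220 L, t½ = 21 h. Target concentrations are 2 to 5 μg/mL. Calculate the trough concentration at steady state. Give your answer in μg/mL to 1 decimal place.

τ/t½ = 78/21 ≈ 3.7143, so fraction remaining f = (1/2)^(78/21) ≈ 0.0762.
Accumulation ratio R = 1/(1 − f) ≈ 1/0.9238 ≈ 1.0825.
Single-dose peak C₀ = D/Vd = 543/220 ≈ 2.468 μg/mL.
Steady-state peak Cmax,ss = C₀·R ≈ 2.468 × 1.0825 ≈ 2.672 μg/mL.
One interval later, Cmin,ss = Cmax,ss·e^(−kτ) ≈ 2.672 × 0.0762 ≈ 0.204 μg/mL.
Trough 0.2 μg/mL vs MEC 2 μg/mL: subtherapeutic.

0.2 μg/mL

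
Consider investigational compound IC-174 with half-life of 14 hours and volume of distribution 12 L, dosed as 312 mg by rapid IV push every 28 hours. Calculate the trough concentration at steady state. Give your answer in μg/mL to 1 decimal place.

8.7 μg/mL

The dosing interval is 2 half-lives, so f = 2^(−2) = 0.25.
At steady state, R = 1/(1 − 0.25) = 4/3.
Single-dose peak C₀ = D/Vd = 312/12 = 26 μg/mL.
Steady-state peak Cmax,ss = C₀·R = 26 × 4/3 ≈ 34.667 μg/mL.
Steady-state trough Cmin,ss = Cmax,ss·f ≈ 34.667 × 0.25 ≈ 8.667 μg/mL.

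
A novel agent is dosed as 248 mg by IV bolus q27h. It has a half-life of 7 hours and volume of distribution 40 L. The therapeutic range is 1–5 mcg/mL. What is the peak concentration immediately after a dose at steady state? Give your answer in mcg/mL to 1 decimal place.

6.7 mcg/mL

τ/t½ = 27/7 ≈ 3.8571, so fraction remaining f = (1/2)^(27/7) ≈ 0.0690.
At steady state, accumulation factor R = 1/(1 − e^(−kτ)) ≈ 1.0741.
Single-dose peak C₀ = D/Vd = 248/40 ≈ 6.200 mcg/mL.
Steady-state peak Cmax,ss = C₀·R ≈ 6.200 × 1.0741 ≈ 6.659 mcg/mL.
Peak 6.7 mcg/mL vs MTC 5 mcg/mL: exceeds toxic threshold.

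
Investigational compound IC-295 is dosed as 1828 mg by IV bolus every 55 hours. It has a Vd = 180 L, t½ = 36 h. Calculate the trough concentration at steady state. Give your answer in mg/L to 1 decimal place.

τ/t½ = 55/36 ≈ 1.5278, so fraction remaining f = (1/2)^(55/36) ≈ 0.3468.
Accumulation ratio R = 1/(1 − f) ≈ 1/0.6532 ≈ 1.5309.
Single-dose peak C₀ = D/Vd = 1828/180 ≈ 10.156 mg/L.
Cmax,ss = C₀/(1 − f) ≈ 10.156/0.6532 ≈ 15.548 mg/L.
Steady-state trough Cmin,ss = Cmax,ss·f ≈ 15.548 × 0.3468 ≈ 5.392 mg/L.

5.4 mg/L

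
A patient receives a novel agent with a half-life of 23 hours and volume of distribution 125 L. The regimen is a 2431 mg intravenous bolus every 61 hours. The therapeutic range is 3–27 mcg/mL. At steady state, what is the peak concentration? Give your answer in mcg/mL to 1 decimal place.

Over one 61-h interval, 61/23 ≈ 2.6522 half-lives elapse, leaving f ≈ 0.1591 of each dose.
At steady state, accumulation factor R = 1/(1 − e^(−kτ)) ≈ 1.1892.
Single-dose peak C₀ = D/Vd = 2431/125 ≈ 19.448 mcg/mL.
Steady-state peak Cmax,ss = C₀·R ≈ 19.448 × 1.1892 ≈ 23.128 mcg/mL.
Peak 23.1 mcg/mL vs MTC 27 mcg/mL: below toxic threshold.

23.1 mcg/mL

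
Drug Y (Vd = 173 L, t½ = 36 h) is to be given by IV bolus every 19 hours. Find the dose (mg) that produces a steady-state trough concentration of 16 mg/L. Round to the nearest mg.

τ/t½ = 19/36 ≈ 0.52778, so f = (1/2)^(19/36) ≈ 0.693622.
Cmin,ss = (D/Vd)·f/(1−f), so D = Cmin,ss·Vd·(1−f)/f.
D = 16 × 173 × (1−f)/f ≈ 16 × 173 × 0.44171 ≈ 1222.65 mg.

1223 mg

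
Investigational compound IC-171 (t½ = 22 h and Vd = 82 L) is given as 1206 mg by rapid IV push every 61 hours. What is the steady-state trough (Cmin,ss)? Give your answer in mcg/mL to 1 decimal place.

k = ln2/t½ = ln2/22 ≈ 0.031507 h⁻¹; fraction remaining f = e^(−kτ) = e^(−0.031507×61) ≈ 0.1463.
Accumulation ratio R = 1/(1 − f) ≈ 1/0.8537 ≈ 1.1714.
Single-dose peak C₀ = D/Vd = 1206/82 ≈ 14.707 mcg/mL.
Steady-state peak Cmax,ss = C₀·R ≈ 14.707 × 1.1714 ≈ 17.228 mcg/mL.
One interval later, Cmin,ss = Cmax,ss·e^(−kτ) ≈ 17.228 × 0.1463 ≈ 2.520 mcg/mL.

2.5 mcg/mL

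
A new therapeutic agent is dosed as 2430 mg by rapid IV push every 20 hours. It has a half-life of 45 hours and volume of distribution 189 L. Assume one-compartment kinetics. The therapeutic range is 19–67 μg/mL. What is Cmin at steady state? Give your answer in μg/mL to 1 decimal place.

35.6 μg/mL

k = ln2/t½ = ln2/45 ≈ 0.015403 h⁻¹; fraction remaining f = e^(−kτ) = e^(−0.015403×20) ≈ 0.7349.
Each bolus raises the concentration by D/Vd = 2430/189 ≈ 12.857 μg/mL.
Steady-state trough Cmin,ss = C₀·f/(1−f) ≈ 12.857 × 0.7349/0.2651 ≈ 35.642 μg/mL.
Trough 35.6 μg/mL vs MEC 19 μg/mL: adequate.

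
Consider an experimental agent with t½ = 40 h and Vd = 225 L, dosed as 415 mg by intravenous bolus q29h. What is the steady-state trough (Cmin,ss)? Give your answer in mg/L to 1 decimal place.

τ/t½ = 29/40 ≈ 0.725, so fraction remaining f = (1/2)^(29/40) ≈ 0.6050.
Each bolus raises the concentration by D/Vd = 415/225 ≈ 1.844 mg/L.
Steady-state trough Cmin,ss = C₀·f/(1−f) ≈ 1.844 × 0.6050/0.3950 ≈ 2.824 mg/L.

2.8 mg/L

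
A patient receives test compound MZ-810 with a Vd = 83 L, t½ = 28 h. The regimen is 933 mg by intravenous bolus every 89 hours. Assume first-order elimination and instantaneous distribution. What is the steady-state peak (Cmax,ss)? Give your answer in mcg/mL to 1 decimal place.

12.6 mcg/mL

τ/t½ = 89/28 ≈ 3.1786, so fraction remaining f = (1/2)^(89/28) ≈ 0.1104.
At steady state, accumulation factor R = 1/(1 − e^(−kτ)) ≈ 1.1241.
Single-dose peak C₀ = D/Vd = 933/83 ≈ 11.241 mcg/mL.
Cmax,ss = C₀/(1 − f) ≈ 11.241/0.8896 ≈ 12.636 mcg/mL.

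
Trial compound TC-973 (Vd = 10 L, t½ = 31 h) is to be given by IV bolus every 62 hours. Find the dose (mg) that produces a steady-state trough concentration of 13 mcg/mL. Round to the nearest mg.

τ/t½ = 62/31 ≈ 2, so f = (1/2)^(62/31) ≈ 0.250000.
Cmin,ss = (D/Vd)·f/(1−f), so D = Cmin,ss·Vd·(1−f)/f.
D = 13 × 10 × (1−f)/f ≈ 13 × 10 × 3.00000 ≈ 390.00 mg.

390 mg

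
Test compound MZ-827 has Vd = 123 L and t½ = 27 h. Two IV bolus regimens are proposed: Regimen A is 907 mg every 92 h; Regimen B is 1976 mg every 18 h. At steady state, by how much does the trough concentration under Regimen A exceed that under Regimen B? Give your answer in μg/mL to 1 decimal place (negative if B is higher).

Regimen A: f = (1/2)^(92/27) ≈ 0.0942; Cmin,ss = (907/123)·f/(1−f) ≈ 0.767 μg/mL.
Regimen B: f = (1/2)^(18/27) ≈ 0.6300; Cmin,ss = (1976/123)·f/(1−f) ≈ 27.354 μg/mL.
Difference ≈ 0.767 − 27.354 ≈ -26.587 μg/mL.

-26.6 μg/mL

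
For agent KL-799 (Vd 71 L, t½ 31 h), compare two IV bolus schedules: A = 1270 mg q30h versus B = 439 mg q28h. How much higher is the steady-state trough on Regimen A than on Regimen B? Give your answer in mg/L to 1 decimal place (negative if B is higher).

Regimen A: f = (1/2)^(30/31) ≈ 0.5113; Cmin,ss = (1270/71)·f/(1−f) ≈ 18.715 mg/L.
Regimen B: f = (1/2)^(28/31) ≈ 0.5347; Cmin,ss = (439/71)·f/(1−f) ≈ 7.105 mg/L.
Difference ≈ 18.715 − 7.105 ≈ 11.610 mg/L.

11.6 mg/L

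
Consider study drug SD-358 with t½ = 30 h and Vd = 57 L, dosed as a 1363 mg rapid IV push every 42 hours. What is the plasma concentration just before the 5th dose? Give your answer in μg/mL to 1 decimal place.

14.3 μg/mL

f = (1/2)^(τ/t½) = (1/2)^(42/30) ≈ 0.3789.
C₀ = D/Vd = 1363/57 ≈ 23.912 μg/mL.
Before the 5th dose, 4 doses have been given. Superposition: Cmin = C₀·(f + f² + … + f^4).
≈ 23.912 × (0.3789 + 0.1436 + 0.0544 + 0.0206) ≈ 23.912 × 0.5975 ≈ 14.287 μg/mL.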